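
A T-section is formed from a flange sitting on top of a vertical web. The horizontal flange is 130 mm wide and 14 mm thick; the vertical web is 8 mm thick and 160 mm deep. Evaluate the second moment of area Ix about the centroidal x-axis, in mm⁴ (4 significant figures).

Ix ≈ 8.448 × 10⁶ mm⁴

Treat the section as a set of non-overlapping primitives; coordinates are from the bounding-box lower-left.
Flange: 130 × 14, A = 1 820 mm², y = 167 mm, Ī = 29726.7 mm⁴.
Web: 8 × 160, A = 1 280 mm², y = 80 mm, Ī = 2 730 667 mm⁴.
Centroid: ȳ = ΣA·y / ΣA = 131.077 mm.
Transfer each piece to the centroidal x-axis using Ī + A·d² with d = y − 131.077:
  flange: d = 35.9226 mm → contributes +2 378 313 mm⁴
  web: d = -51.0774 mm → contributes +6 070 062 mm⁴
Total I = 8 448 375 mm⁴.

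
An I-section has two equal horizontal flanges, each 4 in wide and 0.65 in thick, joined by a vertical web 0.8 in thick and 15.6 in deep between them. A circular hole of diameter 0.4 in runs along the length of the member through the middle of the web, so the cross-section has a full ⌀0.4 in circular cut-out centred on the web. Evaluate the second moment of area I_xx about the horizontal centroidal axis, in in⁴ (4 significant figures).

Break the section into simple shapes (no overlaps), measuring from the bottom-left corner of the bounding box.
Bottom flange: 4 × 0.65, A = 2.6 in², y = 0.325 in, Ī = 0.0915417 in⁴.
Web: 0.8 × 15.6, A = 12.48 in², y = 8.45 in, Ī = 253.094 in⁴.
Top flange: 4 × 0.65, A = 2.6 in², y = 16.575 in, Ī = 0.0915417 in⁴.
Hole (subtracted): ⌀0.4, A = 0.125664 in², y = 8.45 in, Ī = 0.00125664 in⁴.
By symmetry the centroid is at mid-height, ȳ = 8.45 in.
Transfer each piece to the horizontal centroidal axis using Ī + A·d² with d = y − 8.45:
  bottom flange: d = -8.125 in → contributes +171.732 in⁴
  web: d = 0 in → contributes +253.094 in⁴
  top flange: d = 8.125 in → contributes +171.732 in⁴
  hole: d = 0 in → contributes −0.00125664 in⁴
Total I = 596.557 in⁴.

I_xx ≈ 596.6 in⁴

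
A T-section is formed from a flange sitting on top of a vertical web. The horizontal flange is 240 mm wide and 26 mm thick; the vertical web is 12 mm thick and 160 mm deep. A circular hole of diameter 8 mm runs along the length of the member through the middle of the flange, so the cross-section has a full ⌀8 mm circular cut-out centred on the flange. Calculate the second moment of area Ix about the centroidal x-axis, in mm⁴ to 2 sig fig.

Treat the section as a set of non-overlapping primitives; coordinates are from the bounding-box lower-left.
Flange: 240 × 26, A = 6 240 mm², y = 173 mm, Ī = 351 520 mm⁴.
Web: 12 × 160, A = 1 920 mm², y = 80 mm, Ī = 4 096 000 mm⁴.
Hole (subtracted): ⌀8, A = 50.27 mm², y = 173 mm, Ī = 201.1 mm⁴.
Centroid: ȳ = ΣA·y / ΣA = 151 mm.
Transfer each piece to the centroidal x-axis using Ī + A·d² with d = y − 151:
  flange: d = 22.02 mm → contributes +3 376 620 mm⁴
  web: d = -70.98 mm → contributes +13 769 818 mm⁴
  hole: d = 22.02 mm → contributes −24 569 mm⁴
Total I = 17 121 868 mm⁴.

Ix ≈ 1.7 × 10⁷ mm⁴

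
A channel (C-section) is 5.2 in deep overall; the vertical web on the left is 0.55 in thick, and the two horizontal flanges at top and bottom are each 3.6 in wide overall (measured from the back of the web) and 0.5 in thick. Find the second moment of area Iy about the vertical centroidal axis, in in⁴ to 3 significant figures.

Treat the section as a set of non-overlapping primitives; coordinates are from the bounding-box lower-left.
Web: 0.55 × 5.2, A = 2.86 in², x = 0.275 in, Ī = 0.072096 in⁴.
Top flange (beyond web): 3.05 × 0.5, A = 1.525 in², x = 2.075 in, Ī = 1.1822 in⁴.
Bottom flange (beyond web): 3.05 × 0.5, A = 1.525 in², x = 2.075 in, Ī = 1.1822 in⁴.
Centroid: x̄ = ΣA·x / ΣA = 1.2039 in.
Transfer each piece to the vertical centroidal axis using Ī + A·d² with d = x − 1.2039:
  web: d = -0.92893 in → contributes +2.54 in⁴
  top flange (beyond web): d = 0.87107 in → contributes +2.3393 in⁴
  bottom flange (beyond web): d = 0.87107 in → contributes +2.3393 in⁴
Total I = 7.2186 in⁴.

Iy ≈ 7.22 in⁴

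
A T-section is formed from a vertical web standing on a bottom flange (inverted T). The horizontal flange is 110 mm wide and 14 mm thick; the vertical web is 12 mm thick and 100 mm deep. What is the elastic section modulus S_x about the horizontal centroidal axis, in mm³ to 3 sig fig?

S_x ≈ 3.92 × 10⁴ mm³

Split into non-overlapping primitives; take the origin at the lower-left of the bounding box.
Flange: 110 × 14, A = 1 540 mm², y = 7 mm, Ī = 25 153 mm⁴.
Web: 12 × 100, A = 1 200 mm², y = 64 mm, Ī = 1 000 000 mm⁴.
Centroid: ȳ = ΣA·y / ΣA = 31.964 mm.
Transfer each piece to the horizontal centroidal axis using Ī + A·d² with d = y − 31.964:
  flange: d = -24.964 mm → contributes +984 845 mm⁴
  web: d = 32.036 mm → contributes +2 231 605 mm⁴
Total I = 3 216 450 mm⁴.
Extreme fibre distance c = 82.036 mm; S = I/c = 39 208 mm³.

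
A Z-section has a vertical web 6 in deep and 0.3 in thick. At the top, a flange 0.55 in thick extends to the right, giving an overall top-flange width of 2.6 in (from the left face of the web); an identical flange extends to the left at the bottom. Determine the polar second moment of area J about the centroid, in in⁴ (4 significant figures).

Decompose the section into non-overlapping parts with the origin at the bottom-left of its bounding rectangle.
Web: 0.3 × 6, A = 1.8 in², y = 3 in, Ī = 5.4 in⁴.
Top flange (beyond web): 2.3 × 0.55, A = 1.265 in², y = 5.725 in, Ī = 0.0318885 in⁴.
Bottom flange (beyond web): 2.3 × 0.55, A = 1.265 in², y = 0.275 in, Ī = 0.0318885 in⁴.
Centroid: ȳ = ΣA·y / ΣA = 3 in.
Transfer each piece to the centroidal x-axis using Ī + A·d² with d = y − 3:
  web: d = 0 in → contributes +5.4 in⁴
  top flange (beyond web): d = 2.725 in → contributes +9.4253 in⁴
  bottom flange (beyond web): d = -2.725 in → contributes +9.4253 in⁴
Total I = 24.2506 in⁴.
For the y-axis: x̄ = 2.45 in.
Repeating about the centroidal y-axis gives I_y = 5.40451 in⁴.
Polar second moment: J = I_x + I_y = 29.6551 in⁴.

J ≈ 29.66 in⁴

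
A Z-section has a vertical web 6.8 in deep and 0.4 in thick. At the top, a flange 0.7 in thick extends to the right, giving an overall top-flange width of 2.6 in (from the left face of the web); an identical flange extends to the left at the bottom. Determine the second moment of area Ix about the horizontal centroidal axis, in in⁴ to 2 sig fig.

Decompose the section into non-overlapping parts with the origin at the bottom-left of its bounding rectangle.
Web: 0.4 × 6.8, A = 2.72 in², y = 3.4 in, Ī = 10.48 in⁴.
Top flange (beyond web): 2.2 × 0.7, A = 1.54 in², y = 6.45 in, Ī = 0.06288 in⁴.
Bottom flange (beyond web): 2.2 × 0.7, A = 1.54 in², y = 0.35 in, Ī = 0.06288 in⁴.
Centroid: ȳ = ΣA·y / ΣA = 3.4 in.
Transfer each piece to the horizontal centroidal axis using Ī + A·d² with d = y − 3.4:
  web: d = 0 in → contributes +10.48 in⁴
  top flange (beyond web): d = 3.05 in → contributes +14.39 in⁴
  bottom flange (beyond web): d = -3.05 in → contributes +14.39 in⁴
Total I = 39.26 in⁴.

Ix ≈ 39 in⁴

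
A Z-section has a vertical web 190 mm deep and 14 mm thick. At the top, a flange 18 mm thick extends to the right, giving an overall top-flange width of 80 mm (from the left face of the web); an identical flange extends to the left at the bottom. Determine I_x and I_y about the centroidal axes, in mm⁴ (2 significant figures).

I_x ≈ 2.6 × 10⁷ mm⁴, I_y ≈ 4.7 × 10⁶ mm⁴

Decompose the section into non-overlapping parts with the origin at the bottom-left of its bounding rectangle.
Web: 14 × 190, A = 2 660 mm², y = 95 mm, Ī = 8 002 167 mm⁴.
Top flange (beyond web): 66 × 18, A = 1 188 mm², y = 181 mm, Ī = 32 076 mm⁴.
Bottom flange (beyond web): 66 × 18, A = 1 188 mm², y = 9 mm, Ī = 32 076 mm⁴.
Centroid: ȳ = ΣA·y / ΣA = 95 mm.
Transfer each piece to the centroidal x-axis using Ī + A·d² with d = y − 95:
  web: d = 0 mm → contributes +8 002 167 mm⁴
  top flange (beyond web): d = 86 mm → contributes +8 818 524 mm⁴
  bottom flange (beyond web): d = -86 mm → contributes +8 818 524 mm⁴
Total I = 25 639 215 mm⁴.
For the y-axis: x̄ = 73 mm.
Repeating about the centroidal y-axis gives I_y = 4 707 535 mm⁴.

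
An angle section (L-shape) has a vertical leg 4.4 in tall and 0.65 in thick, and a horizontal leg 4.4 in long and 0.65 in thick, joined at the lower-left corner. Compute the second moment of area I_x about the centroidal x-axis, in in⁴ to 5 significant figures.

I_x ≈ 9.3263 in⁴

Decompose the section into non-overlapping parts with the origin at the bottom-left of its bounding rectangle.
Vertical leg: 0.65 × 4.4, A = 2.86 in², y = 2.2 in, Ī = 4.614133 in⁴.
Horizontal leg (remainder): 3.75 × 0.65, A = 2.4375 in², y = 0.325 in, Ī = 0.08582031 in⁴.
Centroid: ȳ = ΣA·y / ΣA = 1.33727 in.
Transfer each piece to the centroidal x-axis using Ī + A·d² with d = y − 1.33727:
  vertical leg: d = 0.8627301 in → contributes +6.74284 in⁴
  horizontal leg (remainder): d = -1.01227 in → contributes +2.583503 in⁴
Total I = 9.326344 in⁴.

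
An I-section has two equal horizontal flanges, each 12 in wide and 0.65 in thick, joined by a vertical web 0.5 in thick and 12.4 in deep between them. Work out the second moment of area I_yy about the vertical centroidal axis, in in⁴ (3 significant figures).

Split into non-overlapping primitives; take the origin at the lower-left of the bounding box.
Bottom flange: 12 × 0.65, A = 7.8 in², x = 6 in, Ī = 93.6 in⁴.
Web: 0.5 × 12.4, A = 6.2 in², x = 6 in, Ī = 0.12917 in⁴.
Top flange: 12 × 0.65, A = 7.8 in², x = 6 in, Ī = 93.6 in⁴.
By symmetry the centroid is at mid-width, x̄ = 6 in.
All pieces are centred on the vertical centroidal axis, so I = ΣĪ = 187.33 in⁴.

I_yy ≈ 187 in⁴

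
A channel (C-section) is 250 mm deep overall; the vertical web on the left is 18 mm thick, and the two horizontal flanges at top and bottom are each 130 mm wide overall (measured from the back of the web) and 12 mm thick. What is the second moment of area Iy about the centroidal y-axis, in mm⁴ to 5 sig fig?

Iy ≈ 1.0041 × 10⁷ mm⁴

Treat the section as a set of non-overlapping primitives; coordinates are from the bounding-box lower-left.
Web: 18 × 250, A = 4 500 mm², x = 9 mm, Ī = 121 500 mm⁴.
Top flange (beyond web): 112 × 12, A = 1 344 mm², x = 74 mm, Ī = 1 404 928 mm⁴.
Bottom flange (beyond web): 112 × 12, A = 1 344 mm², x = 74 mm, Ī = 1 404 928 mm⁴.
Centroid: x̄ = ΣA·x / ΣA = 33.30718 mm.
Transfer each piece to the centroidal y-axis using Ī + A·d² with d = x − 33.30718:
  web: d = -24.30718 mm → contributes +2 780 275 mm⁴
  top flange (beyond web): d = 40.69282 mm → contributes +3 630 465 mm⁴
  bottom flange (beyond web): d = 40.69282 mm → contributes +3 630 465 mm⁴
Total I = 10 041 206 mm⁴.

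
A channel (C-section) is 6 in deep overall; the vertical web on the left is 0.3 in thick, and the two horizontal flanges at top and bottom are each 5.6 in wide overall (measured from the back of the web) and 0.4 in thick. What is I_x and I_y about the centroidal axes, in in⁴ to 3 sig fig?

Decompose the section into non-overlapping parts with the origin at the bottom-left of its bounding rectangle.
Web: 0.3 × 6, A = 1.8 in², y = 3 in, Ī = 5.4 in⁴.
Top flange (beyond web): 5.3 × 0.4, A = 2.12 in², y = 5.8 in, Ī = 0.028267 in⁴.
Bottom flange (beyond web): 5.3 × 0.4, A = 2.12 in², y = 0.2 in, Ī = 0.028267 in⁴.
By symmetry the centroid is at mid-height, ȳ = 3 in.
Transfer each piece to the centroidal x-axis using Ī + A·d² with d = y − 3:
  web: d = 0 in → contributes +5.4 in⁴
  top flange (beyond web): d = 2.8 in → contributes +16.649 in⁴
  bottom flange (beyond web): d = -2.8 in → contributes +16.649 in⁴
Total I = 38.698 in⁴.
For the y-axis: x̄ = 2.1156 in.
Repeating about the centroidal y-axis gives I_y = 19.845 in⁴.

I_x ≈ 38.7 in⁴, I_y ≈ 19.8 in⁴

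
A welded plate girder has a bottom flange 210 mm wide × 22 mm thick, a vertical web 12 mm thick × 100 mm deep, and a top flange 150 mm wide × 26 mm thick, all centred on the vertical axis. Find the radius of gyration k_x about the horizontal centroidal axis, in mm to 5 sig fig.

k_x ≈ 59.093 mm

Split into non-overlapping primitives; take the origin at the lower-left of the bounding box.
Bottom plate: 210 × 22, A = 4 620 mm², y = 11 mm, Ī = 186 340 mm⁴.
Web plate: 12 × 100, A = 1 200 mm², y = 72 mm, Ī = 1 000 000 mm⁴.
Top plate: 150 × 26, A = 3 900 mm², y = 135 mm, Ī = 219 700 mm⁴.
Centroid: ȳ = ΣA·y / ΣA = 68.28395 mm.
Transfer each piece to the horizontal centroidal axis using Ī + A·d² with d = y − 68.28395:
  bottom plate: d = -57.28395 mm → contributes +15 346 644 mm⁴
  web plate: d = 3.716049 mm → contributes +1 016 571 mm⁴
  top plate: d = 66.71605 mm → contributes +17 578 722 mm⁴
Total I = 33 941 936 mm⁴.
Radius of gyration: k = √(I/A) = √(33 941 936 / 9 720) = 59.09288 mm.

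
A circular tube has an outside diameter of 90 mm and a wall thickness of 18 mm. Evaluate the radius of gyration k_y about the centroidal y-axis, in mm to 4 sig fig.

k_y ≈ 26.24 mm

Treat the section as a set of non-overlapping primitives; coordinates are from the bounding-box lower-left.
Outer circle: ⌀90, A = 6361.73 mm², x = 45 mm, Ī = 3 220 623 mm⁴.
Bore (subtracted): ⌀54, A = 2290.22 mm², x = 45 mm, Ī = 417 393 mm⁴.
By symmetry the centroid is at mid-width, x̄ = 45 mm.
All pieces are centred on the centroidal y-axis, so I = ΣĪ (holes subtracted) = 2 803 231 mm⁴.
Radius of gyration: k = √(I/A) = √(2 803 231 / 4071.5) = 26.2393 mm.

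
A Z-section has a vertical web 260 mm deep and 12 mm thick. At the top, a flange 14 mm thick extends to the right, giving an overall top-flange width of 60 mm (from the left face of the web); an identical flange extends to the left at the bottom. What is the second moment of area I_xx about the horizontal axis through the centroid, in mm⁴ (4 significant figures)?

Split into non-overlapping primitives; take the origin at the lower-left of the bounding box.
Web: 12 × 260, A = 3 120 mm², y = 130 mm, Ī = 17 576 000 mm⁴.
Top flange (beyond web): 48 × 14, A = 672 mm², y = 253 mm, Ī = 10 976 mm⁴.
Bottom flange (beyond web): 48 × 14, A = 672 mm², y = 7 mm, Ī = 10 976 mm⁴.
Centroid: ȳ = ΣA·y / ΣA = 130 mm.
Transfer each piece to the horizontal axis through the centroid using Ī + A·d² with d = y − 130:
  web: d = 0 mm → contributes +17 576 000 mm⁴
  top flange (beyond web): d = 123 mm → contributes +10 177 664 mm⁴
  bottom flange (beyond web): d = -123 mm → contributes +10 177 664 mm⁴
Total I = 37 931 328 mm⁴.

I_xx ≈ 3.793 × 10⁷ mm⁴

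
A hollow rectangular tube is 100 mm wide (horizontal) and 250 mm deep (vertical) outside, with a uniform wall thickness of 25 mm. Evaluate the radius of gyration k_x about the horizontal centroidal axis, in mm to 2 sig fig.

k_x ≈ 80 mm

Split into non-overlapping primitives; take the origin at the lower-left of the bounding box.
Outer rectangle: 100 × 250, A = 25 000 mm², y = 125 mm, Ī = 130 208 333 mm⁴.
Inner void (subtracted): 50 × 200, A = 10 000 mm², y = 125 mm, Ī = 33 333 333 mm⁴.
By symmetry the centroid is at mid-height, ȳ = 125 mm.
All pieces are centred on the horizontal centroidal axis, so I = ΣĪ (holes subtracted) = 96 875 000 mm⁴.
Radius of gyration: k = √(I/A) = √(96 875 000 / 15 000) = 80.36 mm.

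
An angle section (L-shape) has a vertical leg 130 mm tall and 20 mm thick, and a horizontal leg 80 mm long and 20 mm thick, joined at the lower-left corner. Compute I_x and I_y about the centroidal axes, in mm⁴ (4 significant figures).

I_x ≈ 6.185 × 10⁶ mm⁴, I_y ≈ 1.760 × 10⁶ mm⁴

Treat the section as a set of non-overlapping primitives; coordinates are from the bounding-box lower-left.
Vertical leg: 20 × 130, A = 2 600 mm², y = 65 mm, Ī = 3 661 667 mm⁴.
Horizontal leg (remainder): 60 × 20, A = 1 200 mm², y = 10 mm, Ī = 40 000 mm⁴.
Centroid: ȳ = ΣA·y / ΣA = 47.6316 mm.
Transfer each piece to the centroidal x-axis using Ī + A·d² with d = y − 47.6316:
  vertical leg: d = 17.3684 mm → contributes +4 445 988 mm⁴
  horizontal leg (remainder): d = -37.6316 mm → contributes +1 739 363 mm⁴
Total I = 6 185 351 mm⁴.
For the y-axis: x̄ = 22.6316 mm.
Repeating about the centroidal y-axis gives I_y = 1 760 351 mm⁴.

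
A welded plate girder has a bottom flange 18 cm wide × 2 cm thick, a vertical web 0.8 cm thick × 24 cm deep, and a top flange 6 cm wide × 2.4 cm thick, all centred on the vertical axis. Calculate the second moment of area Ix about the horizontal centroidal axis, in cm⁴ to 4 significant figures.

Ix ≈ 8424 cm⁴

Treat the section as a set of non-overlapping primitives; coordinates are from the bounding-box lower-left.
Bottom plate: 18 × 2, A = 36 cm², y = 1 cm, Ī = 12 cm⁴.
Web plate: 0.8 × 24, A = 19.2 cm², y = 14 cm, Ī = 921.6 cm⁴.
Top plate: 6 × 2.4, A = 14.4 cm², y = 27.2 cm, Ī = 6.912 cm⁴.
Centroid: ȳ = ΣA·y / ΣA = 10.0069 cm.
Transfer each piece to the horizontal centroidal axis using Ī + A·d² with d = y − 10.0069:
  bottom plate: d = -9.0069 cm → contributes +2932.47 cm⁴
  web plate: d = 3.9931 cm → contributes +1227.74 cm⁴
  top plate: d = 17.1931 cm → contributes +4263.59 cm⁴
Total I = 8423.8 cm⁴.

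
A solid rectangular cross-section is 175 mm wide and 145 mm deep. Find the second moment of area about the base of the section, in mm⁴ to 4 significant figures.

I_base ≈ 1.778 × 10⁸ mm⁴

The section: 175 × 145, A = 25 375 mm², y = 72.5 mm, Ī = 44 459 115 mm⁴.
Transfer it to a horizontal axis along the bottom face using Ī + A·d² with d = y − 0:
  the section: d = 72.5 mm → contributes +177 836 458 mm⁴
Total I = 177 836 458 mm⁴.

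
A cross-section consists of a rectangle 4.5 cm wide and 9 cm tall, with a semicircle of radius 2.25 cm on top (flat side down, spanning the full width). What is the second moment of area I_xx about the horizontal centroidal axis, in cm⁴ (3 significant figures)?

Decompose the section into non-overlapping parts with the origin at the bottom-left of its bounding rectangle.
Rectangular body: 4.5 × 9, A = 40.5 cm², y = 4.5 cm, Ī = 273.38 cm⁴.
Semicircular cap: semicircle r = 2.25, A = 7.9522 cm², y = 9.9549 cm, Ī = 2.813 cm⁴.
Centroid: ȳ = ΣA·y / ΣA = 5.3953 cm.
Transfer each piece to the horizontal centroidal axis using Ī + A·d² with d = y − 5.3953:
  rectangular body: d = -0.89528 cm → contributes +305.84 cm⁴
  semicircular cap: d = 4.5596 cm → contributes +168.14 cm⁴
Total I = 473.98 cm⁴.

I_xx ≈ 474 cm⁴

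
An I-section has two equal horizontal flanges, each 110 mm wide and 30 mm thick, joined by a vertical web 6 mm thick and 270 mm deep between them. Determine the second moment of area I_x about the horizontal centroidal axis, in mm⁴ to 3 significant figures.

I_x ≈ 1.59 × 10⁸ mm⁴

Treat the section as a set of non-overlapping primitives; coordinates are from the bounding-box lower-left.
Bottom flange: 110 × 30, A = 3 300 mm², y = 15 mm, Ī = 247 500 mm⁴.
Web: 6 × 270, A = 1 620 mm², y = 165 mm, Ī = 9 841 500 mm⁴.
Top flange: 110 × 30, A = 3 300 mm², y = 315 mm, Ī = 247 500 mm⁴.
By symmetry the centroid is at mid-height, ȳ = 165 mm.
Transfer each piece to the horizontal centroidal axis using Ī + A·d² with d = y − 165:
  bottom flange: d = -150 mm → contributes +74 497 500 mm⁴
  web: d = 0 mm → contributes +9 841 500 mm⁴
  top flange: d = 150 mm → contributes +74 497 500 mm⁴
Total I = 158 836 500 mm⁴.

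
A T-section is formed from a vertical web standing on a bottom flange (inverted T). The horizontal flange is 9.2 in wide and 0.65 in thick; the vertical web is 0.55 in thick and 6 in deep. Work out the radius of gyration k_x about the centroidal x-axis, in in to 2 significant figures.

Break the section into simple shapes (no overlaps), measuring from the bottom-left corner of the bounding box.
Flange: 9.2 × 0.65, A = 5.98 in², y = 0.325 in, Ī = 0.2105 in⁴.
Web: 0.55 × 6, A = 3.3 in², y = 3.65 in, Ī = 9.9 in⁴.
Centroid: ȳ = ΣA·y / ΣA = 1.507 in.
Transfer each piece to the centroidal x-axis using Ī + A·d² with d = y − 1.507:
  flange: d = -1.182 in → contributes +8.571 in⁴
  web: d = 2.143 in → contributes +25.05 in⁴
Total I = 33.62 in⁴.
Radius of gyration: k = √(I/A) = √(33.62 / 9.28) = 1.903 in.

k_x ≈ 1.9 in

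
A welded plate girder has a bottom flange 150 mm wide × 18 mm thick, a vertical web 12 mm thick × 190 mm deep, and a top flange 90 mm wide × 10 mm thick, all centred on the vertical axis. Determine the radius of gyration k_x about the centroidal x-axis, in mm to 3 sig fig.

Treat the section as a set of non-overlapping primitives; coordinates are from the bounding-box lower-left.
Bottom plate: 150 × 18, A = 2 700 mm², y = 9 mm, Ī = 72 900 mm⁴.
Web plate: 12 × 190, A = 2 280 mm², y = 113 mm, Ī = 6 859 000 mm⁴.
Top plate: 90 × 10, A = 900 mm², y = 213 mm, Ī = 7 500 mm⁴.
Centroid: ȳ = ΣA·y / ΣA = 80.551 mm.
Transfer each piece to the centroidal x-axis using Ī + A·d² with d = y − 80.551:
  bottom plate: d = -71.551 mm → contributes +13 895 681 mm⁴
  web plate: d = 32.449 mm → contributes +9 259 695 mm⁴
  top plate: d = 132.45 mm → contributes +15 795 959 mm⁴
Total I = 38 951 335 mm⁴.
Radius of gyration: k = √(I/A) = √(38 951 335 / 5 880) = 81.39 mm.

k_x ≈ 81.4 mm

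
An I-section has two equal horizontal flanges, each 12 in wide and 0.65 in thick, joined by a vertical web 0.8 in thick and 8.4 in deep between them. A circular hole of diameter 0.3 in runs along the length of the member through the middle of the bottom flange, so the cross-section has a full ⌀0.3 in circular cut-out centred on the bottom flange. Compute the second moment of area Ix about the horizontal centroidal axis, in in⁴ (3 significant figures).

Treat the section as a set of non-overlapping primitives; coordinates are from the bounding-box lower-left.
Bottom flange: 12 × 0.65, A = 7.8 in², y = 0.325 in, Ī = 0.27463 in⁴.
Web: 0.8 × 8.4, A = 6.72 in², y = 4.85 in, Ī = 39.514 in⁴.
Top flange: 12 × 0.65, A = 7.8 in², y = 9.375 in, Ī = 0.27463 in⁴.
Hole (subtracted): ⌀0.3, A = 0.070686 in², y = 0.325 in, Ī = 0.00039761 in⁴.
Centroid: ȳ = ΣA·y / ΣA = 4.8644 in.
Transfer each piece to the horizontal centroidal axis using Ī + A·d² with d = y − 4.8644:
  bottom flange: d = -4.5394 in → contributes +161 in⁴
  web: d = -0.014376 in → contributes +39.515 in⁴
  top flange: d = 4.5106 in → contributes +158.97 in⁴
  hole: d = -4.5394 in → contributes −1.4569 in⁴
Total I = 358.03 in⁴.

Ix ≈ 358 in⁴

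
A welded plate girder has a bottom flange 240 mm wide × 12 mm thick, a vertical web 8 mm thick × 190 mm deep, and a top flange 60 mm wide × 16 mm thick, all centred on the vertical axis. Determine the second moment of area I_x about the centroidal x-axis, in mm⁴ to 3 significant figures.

I_x ≈ 3.73 × 10⁷ mm⁴

Split into non-overlapping primitives; take the origin at the lower-left of the bounding box.
Bottom plate: 240 × 12, A = 2 880 mm², y = 6 mm, Ī = 34 560 mm⁴.
Web plate: 8 × 190, A = 1 520 mm², y = 107 mm, Ī = 4 572 667 mm⁴.
Top plate: 60 × 16, A = 960 mm², y = 210 mm, Ī = 20 480 mm⁴.
Centroid: ȳ = ΣA·y / ΣA = 71.179 mm.
Transfer each piece to the centroidal x-axis using Ī + A·d² with d = y − 71.179:
  bottom plate: d = -65.179 mm → contributes +12 269 709 mm⁴
  web plate: d = 35.821 mm → contributes +6 523 034 mm⁴
  top plate: d = 138.82 mm → contributes +18 520 871 mm⁴
Total I = 37 313 615 mm⁴.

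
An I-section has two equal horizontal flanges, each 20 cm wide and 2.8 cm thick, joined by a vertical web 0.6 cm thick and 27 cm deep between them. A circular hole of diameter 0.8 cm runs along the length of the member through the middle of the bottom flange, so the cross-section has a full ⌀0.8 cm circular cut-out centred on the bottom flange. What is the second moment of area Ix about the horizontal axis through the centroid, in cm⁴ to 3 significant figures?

Ix ≈ 2.58 × 10⁴ cm⁴

Split into non-overlapping primitives; take the origin at the lower-left of the bounding box.
Bottom flange: 20 × 2.8, A = 56 cm², y = 1.4 cm, Ī = 36.587 cm⁴.
Web: 0.6 × 27, A = 16.2 cm², y = 16.3 cm, Ī = 984.15 cm⁴.
Top flange: 20 × 2.8, A = 56 cm², y = 31.2 cm, Ī = 36.587 cm⁴.
Hole (subtracted): ⌀0.8, A = 0.50265 cm², y = 1.4 cm, Ī = 0.020106 cm⁴.
Centroid: ȳ = ΣA·y / ΣA = 16.359 cm.
Transfer each piece to the horizontal axis through the centroid using Ī + A·d² with d = y − 16.359:
  bottom flange: d = -14.959 cm → contributes +12 567 cm⁴
  web: d = -0.058651 cm → contributes +984.21 cm⁴
  top flange: d = 14.841 cm → contributes +12 371 cm⁴
  hole: d = -14.959 cm → contributes −112.49 cm⁴
Total I = 25 810 cm⁴.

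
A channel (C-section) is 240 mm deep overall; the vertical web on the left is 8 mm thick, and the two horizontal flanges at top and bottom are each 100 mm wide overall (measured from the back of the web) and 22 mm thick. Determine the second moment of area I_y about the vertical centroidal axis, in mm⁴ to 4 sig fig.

Break the section into simple shapes (no overlaps), measuring from the bottom-left corner of the bounding box.
Web: 8 × 240, A = 1 920 mm², x = 4 mm, Ī = 10 240 mm⁴.
Top flange (beyond web): 92 × 22, A = 2 024 mm², x = 54 mm, Ī = 1 427 595 mm⁴.
Bottom flange (beyond web): 92 × 22, A = 2 024 mm², x = 54 mm, Ī = 1 427 595 mm⁴.
Centroid: x̄ = ΣA·x / ΣA = 37.9142 mm.
Transfer each piece to the vertical centroidal axis using Ī + A·d² with d = x − 37.9142:
  web: d = -33.9142 mm → contributes +2 218 573 mm⁴
  top flange (beyond web): d = 16.0858 mm → contributes +1 951 310 mm⁴
  bottom flange (beyond web): d = 16.0858 mm → contributes +1 951 310 mm⁴
Total I = 6 121 193 mm⁴.

I_y ≈ 6.121 × 10⁶ mm⁴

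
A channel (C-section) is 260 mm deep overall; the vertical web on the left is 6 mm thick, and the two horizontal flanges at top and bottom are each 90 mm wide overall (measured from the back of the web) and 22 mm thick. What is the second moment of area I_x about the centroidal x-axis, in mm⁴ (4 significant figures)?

Decompose the section into non-overlapping parts with the origin at the bottom-left of its bounding rectangle.
Web: 6 × 260, A = 1 560 mm², y = 130 mm, Ī = 8 788 000 mm⁴.
Top flange (beyond web): 84 × 22, A = 1 848 mm², y = 249 mm, Ī = 74 536 mm⁴.
Bottom flange (beyond web): 84 × 22, A = 1 848 mm², y = 11 mm, Ī = 74 536 mm⁴.
By symmetry the centroid is at mid-height, ȳ = 130 mm.
Transfer each piece to the centroidal x-axis using Ī + A·d² with d = y − 130:
  web: d = 0 mm → contributes +8 788 000 mm⁴
  top flange (beyond web): d = 119 mm → contributes +26 244 064 mm⁴
  bottom flange (beyond web): d = -119 mm → contributes +26 244 064 mm⁴
Total I = 61 276 128 mm⁴.

I_x ≈ 6.128 × 10⁷ mm⁴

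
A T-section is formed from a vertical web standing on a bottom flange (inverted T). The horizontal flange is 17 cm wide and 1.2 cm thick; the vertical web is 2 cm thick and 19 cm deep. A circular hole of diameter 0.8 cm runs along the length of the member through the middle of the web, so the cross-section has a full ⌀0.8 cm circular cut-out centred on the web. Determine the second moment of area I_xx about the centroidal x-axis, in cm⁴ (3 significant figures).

I_xx ≈ 2490 cm⁴

Treat the section as a set of non-overlapping primitives; coordinates are from the bounding-box lower-left.
Flange: 17 × 1.2, A = 20.4 cm², y = 0.6 cm, Ī = 2.448 cm⁴.
Web: 2 × 19, A = 38 cm², y = 10.7 cm, Ī = 1143.2 cm⁴.
Hole (subtracted): ⌀0.8, A = 0.50265 cm², y = 10.7 cm, Ī = 0.020106 cm⁴.
Centroid: ȳ = ΣA·y / ΣA = 7.1413 cm.
Transfer each piece to the centroidal x-axis using Ī + A·d² with d = y − 7.1413:
  flange: d = -6.5413 cm → contributes +875.33 cm⁴
  web: d = 3.5587 cm → contributes +1624.4 cm⁴
  hole: d = 3.5587 cm → contributes −6.3859 cm⁴
Total I = 2493.4 cm⁴.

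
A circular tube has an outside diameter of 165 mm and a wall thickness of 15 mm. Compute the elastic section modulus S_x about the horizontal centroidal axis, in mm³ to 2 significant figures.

Split into non-overlapping primitives; take the origin at the lower-left of the bounding box.
Outer circle: ⌀165, A = 21 382 mm², y = 82.5 mm, Ī = 36 383 601 mm⁴.
Bore (subtracted): ⌀135, A = 14 314 mm², y = 82.5 mm, Ī = 16 304 406 mm⁴.
By symmetry the centroid is at mid-height, ȳ = 82.5 mm.
All pieces are centred on the horizontal centroidal axis, so I = ΣĪ (holes subtracted) = 20 079 195 mm⁴.
Extreme fibre distance c = 82.5 mm; S = I/c = 243 384 mm³.

S_x ≈ 2.4 × 10⁵ mm³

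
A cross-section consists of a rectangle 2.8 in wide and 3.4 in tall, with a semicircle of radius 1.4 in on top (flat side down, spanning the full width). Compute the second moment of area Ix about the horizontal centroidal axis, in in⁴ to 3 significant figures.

Ix ≈ 21.8 in⁴

Split into non-overlapping primitives; take the origin at the lower-left of the bounding box.
Rectangular body: 2.8 × 3.4, A = 9.52 in², y = 1.7 in, Ī = 9.1709 in⁴.
Semicircular cap: semicircle r = 1.4, A = 3.0788 in², y = 3.9942 in, Ī = 0.42164 in⁴.
Centroid: ȳ = ΣA·y / ΣA = 2.2606 in.
Transfer each piece to the horizontal centroidal axis using Ī + A·d² with d = y − 2.2606:
  rectangular body: d = -0.56063 in → contributes +12.163 in⁴
  semicircular cap: d = 1.7335 in → contributes +9.6739 in⁴
Total I = 21.837 in⁴.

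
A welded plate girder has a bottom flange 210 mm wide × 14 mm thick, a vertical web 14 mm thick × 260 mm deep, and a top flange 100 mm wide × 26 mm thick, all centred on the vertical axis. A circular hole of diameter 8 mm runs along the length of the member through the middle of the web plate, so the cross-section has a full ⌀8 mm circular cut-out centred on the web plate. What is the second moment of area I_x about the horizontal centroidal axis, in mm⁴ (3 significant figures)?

I_x ≈ 1.29 × 10⁸ mm⁴

Decompose the section into non-overlapping parts with the origin at the bottom-left of its bounding rectangle.
Bottom plate: 210 × 14, A = 2 940 mm², y = 7 mm, Ī = 48 020 mm⁴.
Web plate: 14 × 260, A = 3 640 mm², y = 144 mm, Ī = 20 505 333 mm⁴.
Top plate: 100 × 26, A = 2 600 mm², y = 287 mm, Ī = 146 467 mm⁴.
Hole (subtracted): ⌀8, A = 50.265 mm², y = 144 mm, Ī = 201.06 mm⁴.
Centroid: ȳ = ΣA·y / ΣA = 140.61 mm.
Transfer each piece to the horizontal centroidal axis using Ī + A·d² with d = y − 140.61:
  bottom plate: d = -133.61 mm → contributes +52 529 220 mm⁴
  web plate: d = 3.3933 mm → contributes +20 547 246 mm⁴
  top plate: d = 146.39 mm → contributes +55 867 068 mm⁴
  hole: d = 3.3933 mm → contributes −779.85 mm⁴
Total I = 128 942 754 mm⁴.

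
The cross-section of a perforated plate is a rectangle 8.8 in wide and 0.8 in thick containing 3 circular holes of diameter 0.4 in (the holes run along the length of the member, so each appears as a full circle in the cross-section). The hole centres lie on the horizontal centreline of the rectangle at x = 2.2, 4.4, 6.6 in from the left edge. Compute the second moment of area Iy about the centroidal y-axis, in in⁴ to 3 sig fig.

Decompose the section into non-overlapping parts with the origin at the bottom-left of its bounding rectangle.
Plate: 8.8 × 0.8, A = 7.04 in², x = 4.4 in, Ī = 45.431 in⁴.
Hole 1 (subtracted): ⌀0.4, A = 0.12566 in², x = 2.2 in, Ī = 0.0012566 in⁴.
Hole 2 (subtracted): ⌀0.4, A = 0.12566 in², x = 4.4 in, Ī = 0.0012566 in⁴.
Hole 3 (subtracted): ⌀0.4, A = 0.12566 in², x = 6.6 in, Ī = 0.0012566 in⁴.
By symmetry the centroid is at mid-width, x̄ = 4.4 in.
Transfer each piece to the centroidal y-axis using Ī + A·d² with d = x − 4.4:
  plate: d = 0 in → contributes +45.431 in⁴
  hole 1: d = -2.2 in → contributes −0.60947 in⁴
  hole 2: d = 0 in → contributes −0.0012566 in⁴
  hole 3: d = 2.2 in → contributes −0.60947 in⁴
Total I = 44.211 in⁴.

Iy ≈ 44.2 in⁴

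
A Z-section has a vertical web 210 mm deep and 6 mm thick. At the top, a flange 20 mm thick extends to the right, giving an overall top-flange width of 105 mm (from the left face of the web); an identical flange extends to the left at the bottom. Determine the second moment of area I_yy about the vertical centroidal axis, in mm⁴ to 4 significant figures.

Break the section into simple shapes (no overlaps), measuring from the bottom-left corner of the bounding box.
Web: 6 × 210, A = 1 260 mm², x = 102 mm, Ī = 3 780 mm⁴.
Top flange (beyond web): 99 × 20, A = 1 980 mm², x = 154.5 mm, Ī = 1 617 165 mm⁴.
Bottom flange (beyond web): 99 × 20, A = 1 980 mm², x = 49.5 mm, Ī = 1 617 165 mm⁴.
Centroid: x̄ = ΣA·x / ΣA = 102 mm.
Transfer each piece to the vertical centroidal axis using Ī + A·d² with d = x − 102:
  web: d = 0 mm → contributes +3 780 mm⁴
  top flange (beyond web): d = 52.5 mm → contributes +7 074 540 mm⁴
  bottom flange (beyond web): d = -52.5 mm → contributes +7 074 540 mm⁴
Total I = 14 152 860 mm⁴.

I_yy ≈ 1.415 × 10⁷ mm⁴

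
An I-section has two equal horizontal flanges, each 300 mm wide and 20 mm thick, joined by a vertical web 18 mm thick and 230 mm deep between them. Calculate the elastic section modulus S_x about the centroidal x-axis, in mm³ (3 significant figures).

S_x ≈ 1.53 × 10⁶ mm³

Treat the section as a set of non-overlapping primitives; coordinates are from the bounding-box lower-left.
Bottom flange: 300 × 20, A = 6 000 mm², y = 10 mm, Ī = 200 000 mm⁴.
Web: 18 × 230, A = 4 140 mm², y = 135 mm, Ī = 18 250 500 mm⁴.
Top flange: 300 × 20, A = 6 000 mm², y = 260 mm, Ī = 200 000 mm⁴.
By symmetry the centroid is at mid-height, ȳ = 135 mm.
Transfer each piece to the centroidal x-axis using Ī + A·d² with d = y − 135:
  bottom flange: d = -125 mm → contributes +93 950 000 mm⁴
  web: d = 0 mm → contributes +18 250 500 mm⁴
  top flange: d = 125 mm → contributes +93 950 000 mm⁴
Total I = 206 150 500 mm⁴.
Extreme fibre distance c = 135 mm; S = I/c = 1 527 041 mm³.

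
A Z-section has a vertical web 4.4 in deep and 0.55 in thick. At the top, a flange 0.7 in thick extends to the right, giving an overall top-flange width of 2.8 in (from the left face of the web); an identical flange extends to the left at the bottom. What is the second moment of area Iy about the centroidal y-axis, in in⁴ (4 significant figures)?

Iy ≈ 7.564 in⁴

Break the section into simple shapes (no overlaps), measuring from the bottom-left corner of the bounding box.
Web: 0.55 × 4.4, A = 2.42 in², x = 2.525 in, Ī = 0.0610042 in⁴.
Top flange (beyond web): 2.25 × 0.7, A = 1.575 in², x = 3.925 in, Ī = 0.664453 in⁴.
Bottom flange (beyond web): 2.25 × 0.7, A = 1.575 in², x = 1.125 in, Ī = 0.664453 in⁴.
Centroid: x̄ = ΣA·x / ΣA = 2.525 in.
Transfer each piece to the centroidal y-axis using Ī + A·d² with d = x − 2.525:
  web: d = 0 in → contributes +0.0610042 in⁴
  top flange (beyond web): d = 1.4 in → contributes +3.75145 in⁴
  bottom flange (beyond web): d = -1.4 in → contributes +3.75145 in⁴
Total I = 7.56391 in⁴.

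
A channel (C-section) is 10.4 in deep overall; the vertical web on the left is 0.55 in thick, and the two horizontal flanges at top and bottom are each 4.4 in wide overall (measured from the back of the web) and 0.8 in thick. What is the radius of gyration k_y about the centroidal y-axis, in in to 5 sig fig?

k_y ≈ 1.3642 in

Break the section into simple shapes (no overlaps), measuring from the bottom-left corner of the bounding box.
Web: 0.55 × 10.4, A = 5.72 in², x = 0.275 in, Ī = 0.1441917 in⁴.
Top flange (beyond web): 3.85 × 0.8, A = 3.08 in², x = 2.475 in, Ī = 3.804442 in⁴.
Bottom flange (beyond web): 3.85 × 0.8, A = 3.08 in², x = 2.475 in, Ī = 3.804442 in⁴.
Centroid: x̄ = ΣA·x / ΣA = 1.415741 in.
Transfer each piece to the centroidal y-axis using Ī + A·d² with d = x − 1.415741:
  web: d = -1.140741 in → contributes +7.587567 in⁴
  top flange (beyond web): d = 1.059259 in → contributes +7.260295 in⁴
  bottom flange (beyond web): d = 1.059259 in → contributes +7.260295 in⁴
Total I = 22.10816 in⁴.
Radius of gyration: k = √(I/A) = √(22.10816 / 11.88) = 1.364169 in.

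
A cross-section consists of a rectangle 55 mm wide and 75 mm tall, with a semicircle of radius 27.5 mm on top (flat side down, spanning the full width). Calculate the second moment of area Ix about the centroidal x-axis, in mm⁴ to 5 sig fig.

Split into non-overlapping primitives; take the origin at the lower-left of the bounding box.
Rectangular body: 55 × 75, A = 4 125 mm², y = 37.5 mm, Ī = 1 933 594 mm⁴.
Semicircular cap: semicircle r = 27.5, A = 1187.915 mm², y = 86.67136 mm, Ī = 62771.55 mm⁴.
Centroid: ȳ = ΣA·y / ΣA = 48.49423 mm.
Transfer each piece to the centroidal x-axis using Ī + A·d² with d = y − 48.49423:
  rectangular body: d = -10.99423 mm → contributes +2 432 195 mm⁴
  semicircular cap: d = 38.17714 mm → contributes +1 794 150 mm⁴
Total I = 4 226 345 mm⁴.

Ix ≈ 4.2263 × 10⁶ mm⁴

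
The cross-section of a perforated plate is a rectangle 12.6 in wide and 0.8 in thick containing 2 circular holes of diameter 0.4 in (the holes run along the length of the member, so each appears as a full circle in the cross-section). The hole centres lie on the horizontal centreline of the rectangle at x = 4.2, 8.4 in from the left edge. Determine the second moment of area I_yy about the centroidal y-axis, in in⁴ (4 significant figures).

I_yy ≈ 132.2 in⁴

Decompose the section into non-overlapping parts with the origin at the bottom-left of its bounding rectangle.
Plate: 12.6 × 0.8, A = 10.08 in², x = 6.3 in, Ī = 133.358 in⁴.
Hole 1 (subtracted): ⌀0.4, A = 0.125664 in², x = 4.2 in, Ī = 0.00125664 in⁴.
Hole 2 (subtracted): ⌀0.4, A = 0.125664 in², x = 8.4 in, Ī = 0.00125664 in⁴.
By symmetry the centroid is at mid-width, x̄ = 6.3 in.
Transfer each piece to the centroidal y-axis using Ī + A·d² with d = x − 6.3:
  plate: d = 0 in → contributes +133.358 in⁴
  hole 1: d = -2.1 in → contributes −0.555434 in⁴
  hole 2: d = 2.1 in → contributes −0.555434 in⁴
Total I = 132.248 in⁴.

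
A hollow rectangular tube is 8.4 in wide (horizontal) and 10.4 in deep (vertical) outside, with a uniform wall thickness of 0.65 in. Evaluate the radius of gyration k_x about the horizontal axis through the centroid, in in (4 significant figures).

Break the section into simple shapes (no overlaps), measuring from the bottom-left corner of the bounding box.
Outer rectangle: 8.4 × 10.4, A = 87.36 in², y = 5.2 in, Ī = 787.405 in⁴.
Inner void (subtracted): 7.1 × 9.1, A = 64.61 in², y = 5.2 in, Ī = 445.863 in⁴.
By symmetry the centroid is at mid-height, ȳ = 5.2 in.
All pieces are centred on the horizontal axis through the centroid, so I = ΣĪ (holes subtracted) = 341.542 in⁴.
Radius of gyration: k = √(I/A) = √(341.542 / 22.75) = 3.87464 in.

k_x ≈ 3.875 in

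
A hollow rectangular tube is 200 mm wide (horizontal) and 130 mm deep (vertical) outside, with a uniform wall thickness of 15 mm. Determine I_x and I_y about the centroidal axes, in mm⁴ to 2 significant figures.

I_x ≈ 2.2 × 10⁷ mm⁴, I_y ≈ 4.6 × 10⁷ mm⁴

Decompose the section into non-overlapping parts with the origin at the bottom-left of its bounding rectangle.
Outer rectangle: 200 × 130, A = 26 000 mm², y = 65 mm, Ī = 36 616 667 mm⁴.
Inner void (subtracted): 170 × 100, A = 17 000 mm², y = 65 mm, Ī = 14 166 667 mm⁴.
By symmetry the centroid is at mid-height, ȳ = 65 mm.
All pieces are centred on the centroidal x-axis, so I = ΣĪ (holes subtracted) = 22 450 000 mm⁴.
Repeating about the centroidal y-axis gives I_y = 45 725 000 mm⁴.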